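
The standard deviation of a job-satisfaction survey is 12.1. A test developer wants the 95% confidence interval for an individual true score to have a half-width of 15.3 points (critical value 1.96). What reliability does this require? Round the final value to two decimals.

0.58

Required SEM = 15.3 / 1.96 ≃ 7.8061
r = 1 − (7.8061/12.1)² ≃ 1 − 0.4162 ≃ 0.5838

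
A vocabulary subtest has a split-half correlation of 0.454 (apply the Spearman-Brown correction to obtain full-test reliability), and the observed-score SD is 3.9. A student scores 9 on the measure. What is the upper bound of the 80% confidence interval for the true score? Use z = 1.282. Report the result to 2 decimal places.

12.06

Full-length reliability (Spearman-Brown) = 2(0.454)/(1+0.454) ≈ 0.624
The standard error of measurement is 3.900*√(1 − 0.624) ≈ 3.900*0.613 ≈ 2.390.
Half-width = 1.282*2.390 ≈ 3.064
Upper limit = 9 + 3.064 ≈ 12.064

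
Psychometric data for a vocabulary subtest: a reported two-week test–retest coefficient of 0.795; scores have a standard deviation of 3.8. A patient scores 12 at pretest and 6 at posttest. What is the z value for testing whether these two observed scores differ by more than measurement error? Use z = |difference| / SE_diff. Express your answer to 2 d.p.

SEM = 3.80000·√(1 − 0.79500) ≈ 1.72052
SE_diff = √2 · SEM ≈ 2.43319
z = |12 − 6| / 2.43319 = 6 / 2.43319 ≈ 2.46590

2.47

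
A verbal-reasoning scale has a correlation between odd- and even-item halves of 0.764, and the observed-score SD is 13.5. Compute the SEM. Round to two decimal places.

Full-length reliability (Spearman-Brown) = 2(0.764)/(1+0.764) ≈ 0.8662
SEM = 13.5000 · √(1 − 0.8662) = 13.5000 · √0.1338 ≈ 13.5000 · 0.3658 ≈ 4.9379

4.94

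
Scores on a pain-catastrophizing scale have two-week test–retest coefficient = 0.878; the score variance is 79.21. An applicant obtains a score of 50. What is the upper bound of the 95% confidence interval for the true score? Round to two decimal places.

SD = √79.21 = 8.9000
SEM = 8.9000 · √(1 − 0.8780) = 8.9000 · √0.1220 ≈ 8.9000 · 0.3493 ≈ 3.1086
Margin = 1.96 · 3.1086 ≈ 6.0929
Upper limit = 50 + 6.0929 ≈ 56.0929

56.09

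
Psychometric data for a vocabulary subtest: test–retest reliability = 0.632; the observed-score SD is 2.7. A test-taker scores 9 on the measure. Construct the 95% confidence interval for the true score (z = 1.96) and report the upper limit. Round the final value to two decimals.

12.21

The standard error of measurement is 2.700*√(1 − 0.632) ≃ 2.700*0.607 ≃ 1.638.
Half-width = 1.96*1.638 ≃ 3.210
Upper bound: 9 + 3.210 = 12.210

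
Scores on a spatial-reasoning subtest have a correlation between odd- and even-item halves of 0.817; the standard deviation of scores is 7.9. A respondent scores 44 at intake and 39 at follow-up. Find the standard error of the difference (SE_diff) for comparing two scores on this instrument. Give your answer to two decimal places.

r_full = 2·0.817 / (1 + 0.817) ≈ 0.8993
SEM = 7.9000 · √(1 − 0.8993) = 7.9000 · √0.1007 ≈ 7.9000 · 0.3174 ≈ 2.5071
Standard error of the difference = 2.5071·√2 ≈ 3.5456

3.55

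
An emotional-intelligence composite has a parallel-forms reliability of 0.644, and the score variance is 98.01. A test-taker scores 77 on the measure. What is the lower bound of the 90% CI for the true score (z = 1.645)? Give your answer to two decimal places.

67.28

SD = √98.01 = 9.900
SEM = 9.900 × √(1 − 0.644) = 9.900 × √0.356 ≈ 9.900 × 0.597 ≈ 5.907
Margin = 1.645 × 5.907 ≈ 9.717
Lower bound: 77 − 9.717 = 67.283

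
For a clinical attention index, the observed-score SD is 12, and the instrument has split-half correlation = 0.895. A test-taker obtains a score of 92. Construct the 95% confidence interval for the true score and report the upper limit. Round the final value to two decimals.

Full-length reliability (Spearman-Brown) = 2(0.895)/(1+0.895) ≈ 0.9446
The standard error of measurement is 12.0000*√(1 − 0.9446) ≈ 12.0000*0.2354 ≈ 2.8247.
Margin = 1.96 * 2.8247 ≈ 5.5364
Upper limit = 92 + 5.5364 ≈ 97.5364

97.54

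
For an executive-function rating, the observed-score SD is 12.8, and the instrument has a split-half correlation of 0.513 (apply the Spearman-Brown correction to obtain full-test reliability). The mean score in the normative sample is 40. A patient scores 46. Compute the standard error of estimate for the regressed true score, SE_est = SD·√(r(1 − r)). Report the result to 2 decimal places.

r_full = 2·0.513 / (1 + 0.513) ≈ 0.678
SE_est = 12.800×√(0.678×0.322) ≈ 5.980

5.98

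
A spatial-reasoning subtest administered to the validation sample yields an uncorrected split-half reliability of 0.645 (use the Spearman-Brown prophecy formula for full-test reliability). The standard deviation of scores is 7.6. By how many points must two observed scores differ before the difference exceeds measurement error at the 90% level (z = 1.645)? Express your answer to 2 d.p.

8.21

Full-length reliability (Spearman-Brown) = 2(0.645)/(1+0.645) ≃ 0.784
SEM = 7.600×√(1 − 0.784) ≃ 3.531
SE_diff = √2 × SEM ≃ 4.993
Smallest detectable difference = 1.645×4.993 ≃ 8.213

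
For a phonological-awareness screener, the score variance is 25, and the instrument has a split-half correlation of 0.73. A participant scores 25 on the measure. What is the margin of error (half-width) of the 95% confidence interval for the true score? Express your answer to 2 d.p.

3.87

σ = 25^(1/2) = 5.000
r_full = 2·0.73 / (1 + 0.73) ≈ 0.844
The standard error of measurement is 5.000×√(1 − 0.844) ≈ 5.000×0.395 ≈ 1.975.
Half-width = 1.96×1.975 ≈ 3.872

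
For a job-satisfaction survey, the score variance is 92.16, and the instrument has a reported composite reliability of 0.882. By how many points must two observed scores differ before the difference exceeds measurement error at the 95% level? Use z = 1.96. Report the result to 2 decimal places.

9.14

SD = √92.16 ≈ 9.600
SEM = 9.600·√(1 − 0.882) ≈ 3.298
SE_diff = SEM · √2 ≈ 3.298 · 1.414 ≈ 4.664
Smallest detectable difference = 1.96·4.664 ≈ 9.141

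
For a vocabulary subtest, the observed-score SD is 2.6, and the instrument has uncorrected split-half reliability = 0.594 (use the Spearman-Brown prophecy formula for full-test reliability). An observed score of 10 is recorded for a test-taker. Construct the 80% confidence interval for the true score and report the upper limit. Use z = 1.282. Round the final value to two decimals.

11.68

Spearman-Brown: r = 2(0.594) / (1 + 0.594) = 1.188 / 1.594 ≈ 0.745
SEM = 2.600×√(1 − 0.745) ≈ 1.312
Half-width = 1.282×1.312 ≈ 1.682
Upper limit = 10 + 1.682 ≈ 11.682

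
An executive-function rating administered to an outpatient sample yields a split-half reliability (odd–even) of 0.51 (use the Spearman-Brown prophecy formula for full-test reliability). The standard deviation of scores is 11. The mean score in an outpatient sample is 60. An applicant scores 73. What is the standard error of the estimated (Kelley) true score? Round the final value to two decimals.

5.15

Full-length reliability (Spearman-Brown) = 2(0.51)/(1+0.51) ≈ 0.67550
SE_est = SD * √(r(1 − r)) = 11.00000 * √0.21920 ≈ 11.00000 * 0.46819 ≈ 5.15008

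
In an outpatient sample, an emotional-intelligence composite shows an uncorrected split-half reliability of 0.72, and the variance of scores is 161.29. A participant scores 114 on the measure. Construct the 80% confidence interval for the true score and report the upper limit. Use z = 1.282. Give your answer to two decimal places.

σ = 161.29^(1/2) = 12.700
Full-length reliability (Spearman-Brown) = 2(0.72)/(1+0.72) ≈ 0.837
SEM = 12.700 × √(1 − 0.837) = 12.700 × √0.163 ≈ 12.700 × 0.403 ≈ 5.124
1.282 × SEM ≈ 6.569
Upper bound: 114 + 6.569 = 120.569

120.57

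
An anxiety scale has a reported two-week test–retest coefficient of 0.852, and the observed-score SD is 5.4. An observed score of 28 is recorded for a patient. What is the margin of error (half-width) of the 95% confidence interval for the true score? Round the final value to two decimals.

The standard error of measurement is 5.40000*√(1 − 0.85200) ≈ 5.40000*0.38471 ≈ 2.07742.
Half-width = 1.96*2.07742 ≈ 4.07175

4.07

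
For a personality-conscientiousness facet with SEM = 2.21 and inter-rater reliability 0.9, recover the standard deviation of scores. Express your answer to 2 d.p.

6.99

SD = 2.21 / √(1 − 0.9) ≈ 6.989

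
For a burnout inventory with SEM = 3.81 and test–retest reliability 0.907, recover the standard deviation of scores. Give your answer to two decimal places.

12.49

SD = 3.81 / √(1 − 0.907) ≈ 12.493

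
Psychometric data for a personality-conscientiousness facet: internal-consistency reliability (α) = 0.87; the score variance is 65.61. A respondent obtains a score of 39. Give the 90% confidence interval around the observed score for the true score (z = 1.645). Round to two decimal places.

σ = 65.61^(1/2) = 8.1000
SEM = 8.1000 · √(1 − 0.8700) = 8.1000 · √0.1300 ≈ 8.1000 · 0.3606 ≈ 2.9205
Half-width = 1.645·2.9205 ≈ 4.8042
90% CI: 39 ± 4.8042 = [34.1958, 43.8042]

[34.20, 43.80]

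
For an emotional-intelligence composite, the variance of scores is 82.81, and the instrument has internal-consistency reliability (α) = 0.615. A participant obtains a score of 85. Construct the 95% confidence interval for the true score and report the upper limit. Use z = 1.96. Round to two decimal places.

SD = √82.81 = 9.100
SEM = 9.100 * √(1 − 0.615) = 9.100 * √0.385 ≈ 9.100 * 0.620 ≈ 5.646
1.96 * SEM ≈ 11.067
Upper limit = 85 + 11.067 ≈ 96.067

96.07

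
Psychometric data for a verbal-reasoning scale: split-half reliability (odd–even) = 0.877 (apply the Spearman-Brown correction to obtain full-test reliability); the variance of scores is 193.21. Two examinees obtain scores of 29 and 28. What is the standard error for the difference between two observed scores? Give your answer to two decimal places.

σ = 193.21^(1/2) = 13.9000
Full-length reliability (Spearman-Brown) = 2(0.877)/(1+0.877) ≈ 0.9345
SEM = 13.9000*√(1 − 0.9345) ≈ 3.5582
Standard error of the difference = 3.5582·√2 ≈ 5.0321

5.03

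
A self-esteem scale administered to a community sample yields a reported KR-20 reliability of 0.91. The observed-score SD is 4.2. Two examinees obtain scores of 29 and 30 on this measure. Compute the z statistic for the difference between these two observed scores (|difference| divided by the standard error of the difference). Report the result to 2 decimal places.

0.56

The standard error of measurement is 4.200·√(1 − 0.910) ≃ 4.200·0.300 ≃ 1.260.
SE_diff = SEM · √2 ≃ 1.260 · 1.414 ≃ 1.782
z = |29 − 30| / 1.782 = 1 / 1.782 ≃ 0.561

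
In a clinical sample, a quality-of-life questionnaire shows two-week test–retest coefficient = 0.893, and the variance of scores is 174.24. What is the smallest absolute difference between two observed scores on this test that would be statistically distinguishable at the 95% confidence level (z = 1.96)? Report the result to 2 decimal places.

σ = 174.24^(1/2) = 13.200
SEM = 13.200·√(1 − 0.893) ≃ 4.318
Standard error of the difference = 4.318·√2 ≃ 6.106
Minimum reliable difference = 1.96 · SE_diff ≃ 1.96 · 6.106 ≃ 11.968

11.97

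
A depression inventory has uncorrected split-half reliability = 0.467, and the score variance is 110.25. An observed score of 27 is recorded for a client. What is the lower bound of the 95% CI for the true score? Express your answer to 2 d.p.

14.60

σ = 110.25^(1/2) = 10.500
r_full = 2·0.467 / (1 + 0.467) ≈ 0.637
SEM = 10.500 * √(1 − 0.637) = 10.500 * √0.363 ≈ 10.500 * 0.603 ≈ 6.329
1.96 * SEM ≈ 12.405
Lower limit = 27 − 12.405 ≈ 14.595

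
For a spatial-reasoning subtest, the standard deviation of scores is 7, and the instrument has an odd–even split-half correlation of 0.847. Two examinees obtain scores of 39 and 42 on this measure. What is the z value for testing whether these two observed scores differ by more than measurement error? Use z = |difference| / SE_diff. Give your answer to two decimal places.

Spearman-Brown: r = 2(0.847) / (1 + 0.847) = 1.6940 / 1.8470 ≃ 0.9172
SEM = 7.0000 * √(1 − 0.9172) = 7.0000 * √0.0828 ≃ 7.0000 * 0.2878 ≃ 2.0147
SE_diff = SEM * √2 ≃ 2.0147 * 1.4142 ≃ 2.8492
z = |39 − 42| / 2.8492 = 3 / 2.8492 ≃ 1.0529

1.05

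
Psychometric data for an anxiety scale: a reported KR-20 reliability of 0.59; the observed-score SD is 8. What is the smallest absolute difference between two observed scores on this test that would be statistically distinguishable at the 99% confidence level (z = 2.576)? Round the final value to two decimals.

18.66

SEM = 8.000×√(1 − 0.590) ≈ 5.122
SE_diff = SEM × √2 ≈ 5.122 × 1.414 ≈ 7.244
Minimum reliable difference = 2.576 × SE_diff ≈ 2.576 × 7.244 ≈ 18.661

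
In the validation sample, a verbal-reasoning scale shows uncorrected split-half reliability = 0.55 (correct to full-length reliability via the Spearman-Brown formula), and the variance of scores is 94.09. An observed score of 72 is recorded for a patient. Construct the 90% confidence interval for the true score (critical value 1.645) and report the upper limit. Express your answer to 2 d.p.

SD = √94.09 = 9.70000
r_full = 2·0.55 / (1 + 0.55) ≃ 0.70968
The standard error of measurement is 9.70000×√(1 − 0.70968) ≃ 9.70000×0.53882 ≃ 5.22651.
1.645 × SEM ≃ 8.59762
Upper bound: 72 + 8.59762 = 80.59762

80.60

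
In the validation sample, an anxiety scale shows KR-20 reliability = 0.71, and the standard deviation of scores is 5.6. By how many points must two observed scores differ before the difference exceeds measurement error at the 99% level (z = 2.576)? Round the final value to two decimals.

SEM = 5.600 · √(1 − 0.710) = 5.600 · √0.290 ≃ 5.600 · 0.539 ≃ 3.016
SE_diff = SEM · √2 ≃ 3.016 · 1.414 ≃ 4.265
Smallest detectable difference = 2.576·4.265 ≃ 10.986

10.99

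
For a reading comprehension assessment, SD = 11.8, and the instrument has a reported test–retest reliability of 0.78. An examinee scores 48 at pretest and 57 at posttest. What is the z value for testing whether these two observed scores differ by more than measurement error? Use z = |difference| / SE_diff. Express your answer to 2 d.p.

1.15

The standard error of measurement is 11.8000×√(1 − 0.7800) ≈ 11.8000×0.4690 ≈ 5.5347.
Standard error of the difference = 5.5347·√2 ≈ 7.8272
z = 9 / 7.8272 ≈ 1.1498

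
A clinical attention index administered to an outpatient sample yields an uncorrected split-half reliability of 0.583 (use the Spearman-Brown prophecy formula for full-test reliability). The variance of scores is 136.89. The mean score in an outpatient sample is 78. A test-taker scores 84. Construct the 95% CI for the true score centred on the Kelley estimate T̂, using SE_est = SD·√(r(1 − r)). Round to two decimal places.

SD = √136.89 ≈ 11.700
Spearman-Brown: r = 2(0.583) / (1 + 0.583) = 1.166 / 1.583 ≈ 0.737
Estimated true score = 0.737*84 + (1 − 0.737)*78 ≈ 82.419
SE_est = SD * √(r(1 − r)) = 11.700 * √0.194 ≈ 11.700 * 0.440 ≈ 5.154
CI = 82.419 ± 1.96 * 5.154 → [72.318, 92.521]

[72.32, 92.52]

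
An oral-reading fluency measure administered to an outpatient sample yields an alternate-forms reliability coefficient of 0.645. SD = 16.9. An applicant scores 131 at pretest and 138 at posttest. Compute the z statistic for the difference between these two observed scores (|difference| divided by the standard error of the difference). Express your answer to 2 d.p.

0.49

SEM = 16.900*√(1 − 0.645) ≈ 10.069
Standard error of the difference = 10.069·√2 ≈ 14.240
z = |131 − 138| / 14.240 = 7 / 14.240 ≈ 0.492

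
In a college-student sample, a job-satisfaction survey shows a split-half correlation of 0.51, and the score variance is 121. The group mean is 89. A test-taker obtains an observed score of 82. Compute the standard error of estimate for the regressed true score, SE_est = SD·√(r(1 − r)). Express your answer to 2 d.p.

σ = 121^(1/2) = 11.00000
Spearman-Brown: r = 2(0.51) / (1 + 0.51) = 1.02000 / 1.51000 ≃ 0.67550
SE_est = 11.00000·√[r(1 − r)] ≃ 5.15008

5.15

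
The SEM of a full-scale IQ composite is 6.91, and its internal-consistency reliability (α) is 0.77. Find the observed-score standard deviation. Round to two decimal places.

14.41

SD = 6.91 / √(1 − 0.77) ≈ 14.4083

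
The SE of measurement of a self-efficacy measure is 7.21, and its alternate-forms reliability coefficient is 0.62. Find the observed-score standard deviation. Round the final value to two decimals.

SD = 7.21 / √(1 − 0.62) ≈ 11.6962

11.70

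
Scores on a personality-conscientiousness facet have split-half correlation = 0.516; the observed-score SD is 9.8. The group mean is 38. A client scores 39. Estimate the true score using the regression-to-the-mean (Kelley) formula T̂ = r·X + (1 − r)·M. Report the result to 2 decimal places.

38.68

r_full = 2·0.516 / (1 + 0.516) ≈ 0.6807
T̂ = 0.6807(39) + 0.3193(38) ≈ 38.6807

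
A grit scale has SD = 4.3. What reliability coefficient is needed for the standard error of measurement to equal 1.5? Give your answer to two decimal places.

0.88

Required reliability = 1 − (SEM/SD)² = 1 − 0.1217 ≈ 0.8783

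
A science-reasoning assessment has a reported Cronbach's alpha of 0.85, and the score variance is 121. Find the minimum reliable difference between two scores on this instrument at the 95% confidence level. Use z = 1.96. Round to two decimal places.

11.81

σ = 121^(1/2) = 11.00000
SEM = 11.00000*√(1 − 0.85000) ≃ 4.26028
SE_diff = √2 * SEM ≃ 6.02495
Smallest detectable difference = 1.96*6.02495 ≃ 11.80890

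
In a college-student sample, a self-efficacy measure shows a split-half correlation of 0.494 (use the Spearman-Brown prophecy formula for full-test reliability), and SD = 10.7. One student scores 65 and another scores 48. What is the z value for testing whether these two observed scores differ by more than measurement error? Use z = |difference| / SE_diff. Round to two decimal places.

r_full = 2·0.494 / (1 + 0.494) ≈ 0.6613
The standard error of measurement is 10.7000×√(1 − 0.6613) ≈ 10.7000×0.5820 ≈ 6.2271.
Standard error of the difference = 6.2271·√2 ≈ 8.8064
z = 17 / 8.8064 ≈ 1.9304

1.93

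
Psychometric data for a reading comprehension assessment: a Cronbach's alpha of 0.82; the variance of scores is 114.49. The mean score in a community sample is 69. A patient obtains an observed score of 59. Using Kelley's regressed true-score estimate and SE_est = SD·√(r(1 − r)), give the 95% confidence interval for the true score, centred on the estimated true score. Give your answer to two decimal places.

SD = √114.49 = 10.7000
T̂ = r·X + (1 − r)·M = 0.8200×59 + 0.1800×69 = 48.3800 + 12.4200 ≃ 60.8000
SE_est = SD × √(r(1 − r)) = 10.7000 × √0.1476 ≃ 10.7000 × 0.3842 ≃ 4.1108
CI = 60.8000 ± 1.96 × 4.1108 → [52.7428, 68.8572]

[52.74, 68.86]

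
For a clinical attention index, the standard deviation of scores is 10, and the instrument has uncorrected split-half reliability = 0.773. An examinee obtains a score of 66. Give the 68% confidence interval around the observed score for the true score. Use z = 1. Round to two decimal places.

Spearman-Brown: r = 2(0.773) / (1 + 0.773) = 1.5460 / 1.7730 ≃ 0.8720
SEM = 10.0000 * √(1 − 0.8720) = 10.0000 * √0.1280 ≃ 10.0000 * 0.3578 ≃ 3.5782
1 * SEM ≃ 3.5782
Interval: (62.4218, 69.5782)

[62.42, 69.58]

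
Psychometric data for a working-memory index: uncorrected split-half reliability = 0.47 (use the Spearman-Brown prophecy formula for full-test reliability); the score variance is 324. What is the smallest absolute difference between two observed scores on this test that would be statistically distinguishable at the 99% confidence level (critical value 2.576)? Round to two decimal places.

σ = 324^(1/2) = 18.000
r_full = 2·0.47 / (1 + 0.47) ≈ 0.639
SEM = 18.000 × √(1 − 0.639) = 18.000 × √0.361 ≈ 18.000 × 0.600 ≈ 10.808
SE_diff = √2 × SEM ≈ 15.285
Minimum reliable difference = 2.576 × SE_diff ≈ 2.576 × 15.285 ≈ 39.374

39.37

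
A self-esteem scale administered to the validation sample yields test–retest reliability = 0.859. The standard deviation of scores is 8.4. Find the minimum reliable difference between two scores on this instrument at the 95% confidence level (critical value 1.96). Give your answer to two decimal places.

The standard error of measurement is 8.4000×√(1 − 0.8590) ≃ 8.4000×0.3755 ≃ 3.1542.
SE_diff = √2 × SEM ≃ 4.4607
Minimum reliable difference = 1.96 × SE_diff ≃ 1.96 × 4.4607 ≃ 8.7430

8.74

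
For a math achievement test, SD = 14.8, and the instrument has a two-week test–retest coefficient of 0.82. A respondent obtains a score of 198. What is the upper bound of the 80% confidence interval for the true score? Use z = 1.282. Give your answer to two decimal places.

206.05

The standard error of measurement is 14.8000·√(1 − 0.8200) ≃ 14.8000·0.4243 ≃ 6.2791.
Margin = 1.282 · 6.2791 ≃ 8.0498
Upper limit = 198 + 8.0498 ≃ 206.0498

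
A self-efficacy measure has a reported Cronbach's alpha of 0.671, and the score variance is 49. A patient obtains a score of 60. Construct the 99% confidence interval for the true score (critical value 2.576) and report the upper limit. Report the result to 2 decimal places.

σ = 49^(1/2) = 7.0000
SEM = 7.0000 * √(1 − 0.6710) = 7.0000 * √0.3290 ≈ 7.0000 * 0.5736 ≈ 4.0151
Half-width = 2.576*4.0151 ≈ 10.3429
Upper bound: 60 + 10.3429 = 70.3429

70.34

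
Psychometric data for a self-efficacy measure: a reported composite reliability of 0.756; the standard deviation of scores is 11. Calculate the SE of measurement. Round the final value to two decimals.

SEM = 11.000 · √(1 − 0.756) = 11.000 · √0.244 ≈ 11.000 · 0.494 ≈ 5.434

5.43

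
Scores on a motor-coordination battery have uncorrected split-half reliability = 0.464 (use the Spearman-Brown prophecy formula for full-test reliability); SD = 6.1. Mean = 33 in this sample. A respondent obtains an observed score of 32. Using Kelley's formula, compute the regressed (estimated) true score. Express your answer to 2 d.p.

32.37

Full-length reliability (Spearman-Brown) = 2(0.464)/(1+0.464) ≈ 0.6339
T̂ = r·X + (1 − r)·M = 0.6339·32 + 0.3661·33 ≈ 20.2842 + 12.0820 ≈ 32.3661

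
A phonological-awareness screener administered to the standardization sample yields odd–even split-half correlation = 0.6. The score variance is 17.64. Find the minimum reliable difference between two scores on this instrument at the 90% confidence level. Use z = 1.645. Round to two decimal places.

4.89

σ = 17.64^(1/2) = 4.2000
Full-length reliability (Spearman-Brown) = 2(0.6)/(1+0.6) ≈ 0.7500
The standard error of measurement is 4.2000×√(1 − 0.7500) ≈ 4.2000×0.5000 ≈ 2.1000.
Standard error of the difference = 2.1000·√2 ≈ 2.9698
Smallest detectable difference = 1.645×2.9698 ≈ 4.8854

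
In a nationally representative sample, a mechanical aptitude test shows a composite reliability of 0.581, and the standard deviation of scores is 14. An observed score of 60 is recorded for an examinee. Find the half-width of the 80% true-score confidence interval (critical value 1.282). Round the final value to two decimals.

The standard error of measurement is 14.000·√(1 − 0.581) ≃ 14.000·0.647 ≃ 9.062.
1.282 · SEM ≃ 11.618

11.62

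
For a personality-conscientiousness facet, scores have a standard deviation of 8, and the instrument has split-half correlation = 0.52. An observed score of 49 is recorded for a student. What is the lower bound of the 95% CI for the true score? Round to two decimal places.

40.19

Spearman-Brown: r = 2(0.52) / (1 + 0.52) = 1.0400 / 1.5200 ≈ 0.6842
SEM = 8.0000×√(1 − 0.6842) ≈ 4.4956
Half-width = 1.96×4.4956 ≈ 8.8114
Lower bound: 49 − 8.8114 = 40.1886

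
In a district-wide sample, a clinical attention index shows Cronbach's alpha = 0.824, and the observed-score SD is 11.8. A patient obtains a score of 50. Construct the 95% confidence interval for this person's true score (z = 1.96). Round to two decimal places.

[40.30, 59.70]

SEM = 11.8000 * √(1 − 0.8240) = 11.8000 * √0.1760 ≈ 11.8000 * 0.4195 ≈ 4.9504
Margin = 1.96 * 4.9504 ≈ 9.7027
Interval: (40.2973, 59.7027)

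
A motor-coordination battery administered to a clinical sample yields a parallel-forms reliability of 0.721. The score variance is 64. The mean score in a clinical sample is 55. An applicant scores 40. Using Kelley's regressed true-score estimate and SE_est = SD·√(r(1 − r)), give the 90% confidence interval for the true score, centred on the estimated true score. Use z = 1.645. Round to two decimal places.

[38.28, 50.09]

σ = 64^(1/2) = 8.0000
T̂ = 0.7210(40) + 0.2790(55) ≈ 44.1850
SE_est = 8.0000×√(0.7210×0.2790) ≈ 3.5881
CI = 44.1850 ± 1.645 × 3.5881 → [38.2826, 50.0874]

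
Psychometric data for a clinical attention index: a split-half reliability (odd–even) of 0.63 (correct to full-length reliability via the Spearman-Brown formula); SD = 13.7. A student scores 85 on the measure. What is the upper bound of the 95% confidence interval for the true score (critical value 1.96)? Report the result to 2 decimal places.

97.79

Full-length reliability (Spearman-Brown) = 2(0.63)/(1+0.63) ≈ 0.773
SEM = 13.700 · √(1 − 0.773) = 13.700 · √0.227 ≈ 13.700 · 0.476 ≈ 6.527
Margin = 1.96 · 6.527 ≈ 12.793
Upper limit = 85 + 12.793 ≈ 97.793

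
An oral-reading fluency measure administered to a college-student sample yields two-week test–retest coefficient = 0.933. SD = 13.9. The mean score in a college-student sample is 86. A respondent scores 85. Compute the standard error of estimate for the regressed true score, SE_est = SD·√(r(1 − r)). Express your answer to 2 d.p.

3.48

SE_est = SD · √(r(1 − r)) = 13.900 · √0.063 ≈ 13.900 · 0.250 ≈ 3.475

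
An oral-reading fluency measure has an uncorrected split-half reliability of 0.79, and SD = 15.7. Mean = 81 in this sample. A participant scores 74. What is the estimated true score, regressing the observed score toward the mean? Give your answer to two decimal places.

74.82

Spearman-Brown: r = 2(0.79) / (1 + 0.79) = 1.580 / 1.790 ≈ 0.883
T̂ = r·X + (1 − r)·M = 0.883×74 + 0.117×81 ≈ 65.318 + 9.503 ≈ 74.821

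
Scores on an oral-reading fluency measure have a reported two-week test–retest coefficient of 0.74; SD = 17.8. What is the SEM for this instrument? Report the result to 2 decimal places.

9.08

The standard error of measurement is 17.800*√(1 − 0.740) ≃ 17.800*0.510 ≃ 9.076.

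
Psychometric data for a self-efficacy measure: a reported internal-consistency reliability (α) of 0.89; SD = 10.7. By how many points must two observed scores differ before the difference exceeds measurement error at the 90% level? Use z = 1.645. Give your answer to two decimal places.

The standard error of measurement is 10.700×√(1 − 0.890) ≈ 10.700×0.332 ≈ 3.549.
SE_diff = √2 × SEM ≈ 5.019
Minimum reliable difference = 1.645 × SE_diff ≈ 1.645 × 5.019 ≈ 8.256

8.26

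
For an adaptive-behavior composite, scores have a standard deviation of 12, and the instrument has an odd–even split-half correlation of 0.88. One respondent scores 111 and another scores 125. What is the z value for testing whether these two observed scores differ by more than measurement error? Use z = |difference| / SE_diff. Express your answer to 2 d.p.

r_full = 2·0.88 / (1 + 0.88) ≈ 0.93617
The standard error of measurement is 12.00000·√(1 − 0.93617) ≈ 12.00000·0.25265 ≈ 3.03175.
Standard error of the difference = 3.03175·√2 ≈ 4.28754
z = 14 / 4.28754 ≈ 3.26528

3.27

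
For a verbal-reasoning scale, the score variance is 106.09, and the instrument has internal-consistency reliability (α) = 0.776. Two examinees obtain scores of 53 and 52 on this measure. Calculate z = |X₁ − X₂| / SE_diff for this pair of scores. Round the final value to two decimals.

0.15

σ = 106.09^(1/2) = 10.3000
SEM = 10.3000 × √(1 − 0.7760) = 10.3000 × √0.2240 ≈ 10.3000 × 0.4733 ≈ 4.8748
SE_diff = √2 × SEM ≈ 6.8941
z = 1 / 6.8941 ≈ 0.1451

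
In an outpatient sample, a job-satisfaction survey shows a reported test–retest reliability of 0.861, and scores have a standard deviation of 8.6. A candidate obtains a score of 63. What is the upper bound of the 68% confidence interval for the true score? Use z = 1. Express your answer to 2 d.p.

SEM = 8.6000*√(1 − 0.8610) ≈ 3.2063
1 * SEM ≈ 3.2063
Upper limit = 63 + 3.2063 ≈ 66.2063

66.21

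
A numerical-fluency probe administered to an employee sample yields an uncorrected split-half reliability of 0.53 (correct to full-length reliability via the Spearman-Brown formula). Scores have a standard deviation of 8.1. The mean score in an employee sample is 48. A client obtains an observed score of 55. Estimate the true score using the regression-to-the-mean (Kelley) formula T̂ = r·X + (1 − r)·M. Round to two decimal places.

52.85

Full-length reliability (Spearman-Brown) = 2(0.53)/(1+0.53) ≃ 0.693
T̂ = 0.693(55) + 0.307(48) ≃ 52.850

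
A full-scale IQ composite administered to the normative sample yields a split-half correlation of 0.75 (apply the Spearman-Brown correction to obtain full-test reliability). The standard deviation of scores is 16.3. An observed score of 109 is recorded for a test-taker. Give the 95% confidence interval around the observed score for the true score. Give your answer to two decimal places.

Spearman-Brown: r = 2(0.75) / (1 + 0.75) = 1.5000 / 1.7500 ≃ 0.8571
SEM = 16.3000·√(1 − 0.8571) ≃ 6.1608
Margin = 1.96 · 6.1608 ≃ 12.0752
CI = 109 ± 12.0752 → [96.9248, 121.0752]

[96.92, 121.08]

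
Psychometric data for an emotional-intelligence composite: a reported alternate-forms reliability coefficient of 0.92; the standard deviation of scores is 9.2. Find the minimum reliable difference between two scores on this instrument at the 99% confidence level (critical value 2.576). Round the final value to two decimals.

SEM = 9.20000 * √(1 − 0.92000) = 9.20000 * √0.08000 ≃ 9.20000 * 0.28284 ≃ 2.60215
Standard error of the difference = 2.60215·√2 ≃ 3.68000
Minimum reliable difference = 2.576 * SE_diff ≃ 2.576 * 3.68000 ≃ 9.47968

9.48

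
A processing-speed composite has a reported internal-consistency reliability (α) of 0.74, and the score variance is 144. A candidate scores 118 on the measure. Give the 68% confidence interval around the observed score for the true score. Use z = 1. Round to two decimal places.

[111.88, 124.12]

SD = √144 = 12.000
SEM = 12.000·√(1 − 0.740) ≃ 6.119
Margin = 1 · 6.119 ≃ 6.119
68% CI: 118 ± 6.119 = [111.881, 124.119]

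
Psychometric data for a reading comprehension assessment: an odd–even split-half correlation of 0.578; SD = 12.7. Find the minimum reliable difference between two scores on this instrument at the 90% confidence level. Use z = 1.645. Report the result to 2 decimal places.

Full-length reliability (Spearman-Brown) = 2(0.578)/(1+0.578) ≈ 0.7326
SEM = 12.7000 × √(1 − 0.7326) = 12.7000 × √0.2674 ≈ 12.7000 × 0.5171 ≈ 6.5676
SE_diff = SEM × √2 ≈ 6.5676 × 1.4142 ≈ 9.2880
Minimum reliable difference = 1.645 × SE_diff ≈ 1.645 × 9.2880 ≈ 15.2787

15.28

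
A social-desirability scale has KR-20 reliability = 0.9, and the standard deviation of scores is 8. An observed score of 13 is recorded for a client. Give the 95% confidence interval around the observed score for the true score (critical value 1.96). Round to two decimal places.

The standard error of measurement is 8.00000*√(1 − 0.90000) ≈ 8.00000*0.31623 ≈ 2.52982.
Half-width = 1.96*2.52982 ≈ 4.95845
Interval: (8.04155, 17.95845)

[8.04, 17.96]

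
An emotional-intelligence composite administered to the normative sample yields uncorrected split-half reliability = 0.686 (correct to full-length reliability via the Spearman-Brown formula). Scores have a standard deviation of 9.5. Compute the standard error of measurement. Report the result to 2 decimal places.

Spearman-Brown: r = 2(0.686) / (1 + 0.686) = 1.372 / 1.686 ≈ 0.814
SEM = 9.500·√(1 − 0.814) ≈ 4.100

4.10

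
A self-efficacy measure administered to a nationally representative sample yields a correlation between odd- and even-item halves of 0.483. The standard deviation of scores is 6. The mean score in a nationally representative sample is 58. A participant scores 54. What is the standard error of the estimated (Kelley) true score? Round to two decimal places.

r_full = 2·0.483 / (1 + 0.483) ≈ 0.6514
SE_est = SD * √(r(1 − r)) = 6.0000 * √0.2271 ≈ 6.0000 * 0.4765 ≈ 2.8592

2.86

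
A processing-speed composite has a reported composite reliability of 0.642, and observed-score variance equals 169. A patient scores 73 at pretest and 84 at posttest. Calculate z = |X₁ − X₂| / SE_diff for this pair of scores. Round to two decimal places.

σ = 169^(1/2) = 13.000
SEM = 13.000 · √(1 − 0.642) = 13.000 · √0.358 ≈ 13.000 · 0.598 ≈ 7.778
SE_diff = √2 · SEM ≈ 11.000
z = |73 − 84| / 11.000 = 11 / 11.000 ≈ 1.000

1.00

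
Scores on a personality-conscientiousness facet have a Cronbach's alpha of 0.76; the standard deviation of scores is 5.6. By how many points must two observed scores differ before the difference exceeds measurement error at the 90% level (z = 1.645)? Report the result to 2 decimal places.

6.38

The standard error of measurement is 5.600*√(1 − 0.760) ≃ 5.600*0.490 ≃ 2.743.
SE_diff = SEM * √2 ≃ 2.743 * 1.414 ≃ 3.880
Minimum reliable difference = 1.645 * SE_diff ≃ 1.645 * 3.880 ≃ 6.382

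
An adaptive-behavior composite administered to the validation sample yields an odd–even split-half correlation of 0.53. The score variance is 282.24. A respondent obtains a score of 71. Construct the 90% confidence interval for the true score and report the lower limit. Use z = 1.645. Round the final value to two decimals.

55.68

σ = 282.24^(1/2) = 16.80000
r_full = 2·0.53 / (1 + 0.53) ≃ 0.69281
SEM = 16.80000 · √(1 − 0.69281) = 16.80000 · √0.30719 ≃ 16.80000 · 0.55425 ≃ 9.31135
Margin = 1.645 · 9.31135 ≃ 15.31717
Lower limit = 71 − 15.31717 ≃ 55.68283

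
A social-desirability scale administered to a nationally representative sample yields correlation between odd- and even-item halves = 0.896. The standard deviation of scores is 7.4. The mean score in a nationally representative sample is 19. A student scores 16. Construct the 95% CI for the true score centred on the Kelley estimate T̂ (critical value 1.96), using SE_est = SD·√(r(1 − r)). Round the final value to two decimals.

[12.86, 19.47]

Spearman-Brown: r = 2(0.896) / (1 + 0.896) = 1.7920 / 1.8960 ≃ 0.9451
T̂ = 0.9451(16) + 0.0549(19) ≃ 16.1646
SE_est = SD × √(r(1 − r)) = 7.4000 × √0.0518 ≃ 7.4000 × 0.2277 ≃ 1.6849
95% CI: 16.1646 ± 3.3024 ≃ (12.8621, 19.4670)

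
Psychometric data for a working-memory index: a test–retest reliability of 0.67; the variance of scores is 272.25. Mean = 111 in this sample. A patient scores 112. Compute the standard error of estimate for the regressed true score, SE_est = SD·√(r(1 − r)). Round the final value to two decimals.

7.76

SD = √272.25 = 16.500
SE_est = 16.500·√(0.670·0.330) ≈ 7.759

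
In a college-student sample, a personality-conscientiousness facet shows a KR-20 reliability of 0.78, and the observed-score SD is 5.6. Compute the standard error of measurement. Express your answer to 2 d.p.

2.63

SEM = 5.600 · √(1 − 0.780) = 5.600 · √0.220 ≈ 5.600 · 0.469 ≈ 2.627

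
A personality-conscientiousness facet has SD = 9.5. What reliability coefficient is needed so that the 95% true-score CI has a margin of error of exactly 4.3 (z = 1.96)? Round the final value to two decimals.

SEM needed = half-width / z = 4.3/1.96 ≈ 2.194
r = 1 − (2.194/9.5)² ≈ 1 − 0.053 ≈ 0.947

0.95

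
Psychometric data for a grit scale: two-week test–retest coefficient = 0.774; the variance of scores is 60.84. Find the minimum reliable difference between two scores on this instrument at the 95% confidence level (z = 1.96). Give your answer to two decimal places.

10.28

σ = 60.84^(1/2) = 7.8000
SEM = 7.8000×√(1 − 0.7740) ≈ 3.7081
Standard error of the difference = 3.7081·√2 ≈ 5.2440
Minimum reliable difference = 1.96 × SE_diff ≈ 1.96 × 5.2440 ≈ 10.2783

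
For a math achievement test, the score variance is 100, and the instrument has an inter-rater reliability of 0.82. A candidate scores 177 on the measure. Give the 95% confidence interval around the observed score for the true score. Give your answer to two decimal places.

σ = 100^(1/2) = 10.0000
The standard error of measurement is 10.0000*√(1 − 0.8200) ≃ 10.0000*0.4243 ≃ 4.2426.
1.96 * SEM ≃ 8.3156
95% CI: 177 ± 8.3156 = [168.6844, 185.3156]

[168.68, 185.32]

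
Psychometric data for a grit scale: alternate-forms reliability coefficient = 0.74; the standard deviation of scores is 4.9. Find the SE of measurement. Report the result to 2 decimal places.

SEM = 4.90000 * √(1 − 0.74000) = 4.90000 * √0.26000 ≈ 4.90000 * 0.50990 ≈ 2.49852

2.50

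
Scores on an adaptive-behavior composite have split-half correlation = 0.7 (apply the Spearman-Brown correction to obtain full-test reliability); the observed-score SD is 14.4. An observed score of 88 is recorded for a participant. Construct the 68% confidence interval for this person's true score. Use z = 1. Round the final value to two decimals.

r_full = 2·0.7 / (1 + 0.7) ≃ 0.824
The standard error of measurement is 14.400*√(1 − 0.824) ≃ 14.400*0.420 ≃ 6.049.
Margin = 1 * 6.049 ≃ 6.049
CI = 88 ± 6.049 → [81.951, 94.049]

[81.95, 94.05]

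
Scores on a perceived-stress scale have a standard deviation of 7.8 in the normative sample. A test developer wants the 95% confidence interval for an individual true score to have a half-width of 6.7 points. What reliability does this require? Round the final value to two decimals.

Required SEM = 6.7 / 1.96 ≈ 3.418
r = 1 − (SEM / SD)² = 1 − (3.418 / 7.8)² ≈ 1 − 0.192 ≈ 0.808

0.81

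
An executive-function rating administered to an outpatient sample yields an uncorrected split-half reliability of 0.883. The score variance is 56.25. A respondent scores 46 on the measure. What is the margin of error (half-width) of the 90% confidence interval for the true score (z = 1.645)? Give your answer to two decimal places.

3.08

SD = √56.25 = 7.5000
Spearman-Brown: r = 2(0.883) / (1 + 0.883) = 1.7660 / 1.8830 ≈ 0.9379
SEM = 7.5000*√(1 − 0.9379) ≈ 1.8695
1.645 * SEM ≈ 3.0754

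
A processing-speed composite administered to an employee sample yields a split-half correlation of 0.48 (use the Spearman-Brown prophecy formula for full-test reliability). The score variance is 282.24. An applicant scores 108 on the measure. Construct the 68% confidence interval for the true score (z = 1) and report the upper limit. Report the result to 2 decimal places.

117.96

SD = √282.24 ≈ 16.800
Spearman-Brown: r = 2(0.48) / (1 + 0.48) = 0.960 / 1.480 ≈ 0.649
SEM = 16.800 × √(1 − 0.649) = 16.800 × √0.351 ≈ 16.800 × 0.593 ≈ 9.958
1 × SEM ≈ 9.958
Upper bound: 108 + 9.958 = 117.958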